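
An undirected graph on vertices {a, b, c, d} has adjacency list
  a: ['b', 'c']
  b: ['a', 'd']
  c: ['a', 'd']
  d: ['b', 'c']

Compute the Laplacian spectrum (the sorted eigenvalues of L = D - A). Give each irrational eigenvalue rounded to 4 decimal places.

[0, 2, 2, 4]

With the vertex order [a, b, c, d], the degrees are [2, 2, 2, 2], giving D = diag(2, 2, 2, 2) and L = D - A. Diagonalising L (or applying a numerical eigensolver to the 4x4 matrix) gives the spectrum above. The single zero eigenvalue shows the graph is connected. By the matrix-tree theorem the graph has (1/4) * product of the nonzero eigenvalues = 4 spanning trees.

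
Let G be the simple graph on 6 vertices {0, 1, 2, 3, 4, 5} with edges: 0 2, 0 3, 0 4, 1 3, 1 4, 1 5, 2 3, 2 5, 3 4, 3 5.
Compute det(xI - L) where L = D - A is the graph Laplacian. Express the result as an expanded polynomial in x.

x^6 - 20x^5 + 155x^4 - 580x^3 + 1045x^2 - 726x

Reading degrees in the order [0, 1, 2, 3, 4, 5] gives [3, 3, 3, 5, 3, 3]; set D = diag(3, 3, 3, 5, 3, 3) and form L = D - A. Computing det(xI - L) by cofactor expansion (or equivalently via sum-over-permutations) gives x^6 - 20x^5 + 155x^4 - 580x^3 + 1045x^2 - 726x. The constant term is 0 because L is singular (the all-ones vector lies in its kernel). The eigenvalues sum to 20, which equals trace(L) = 2|E|.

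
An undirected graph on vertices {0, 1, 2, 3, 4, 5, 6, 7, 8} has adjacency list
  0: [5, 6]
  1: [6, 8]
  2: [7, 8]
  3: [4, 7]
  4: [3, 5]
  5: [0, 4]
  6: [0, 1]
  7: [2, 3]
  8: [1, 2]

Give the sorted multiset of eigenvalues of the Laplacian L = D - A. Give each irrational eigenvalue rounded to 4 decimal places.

[0, 0.4679, 0.4679, 1.6527, 1.6527, 3, 3, 3.8794, 3.8794]

With the vertex order [0, 1, 2, 3, 4, 5, 6, 7, 8], the degrees are [2, 2, 2, 2, 2, 2, 2, 2, 2], giving D = diag(2, 2, 2, 2, 2, 2, 2, 2, 2) and L = D - A. The multiplicity of 0 as a Laplacian eigenvalue equals the number of connected components. The single zero eigenvalue shows the graph is connected.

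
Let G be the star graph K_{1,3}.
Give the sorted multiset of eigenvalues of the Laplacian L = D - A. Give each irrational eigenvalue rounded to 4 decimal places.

[0, 1, 1, 4]

The graph has 4 vertices and degree multiset [3, 1, 1, 1]; D is the diagonal matrix of degrees and L = D - A. Since every row of L sums to 0, the all-ones vector is in the kernel and 0 is an eigenvalue. The single zero eigenvalue shows the graph is connected. The eigenvalues sum to 6, which equals trace(L) = 2|E|. There is one zero in the spectrum, matching the 1 component.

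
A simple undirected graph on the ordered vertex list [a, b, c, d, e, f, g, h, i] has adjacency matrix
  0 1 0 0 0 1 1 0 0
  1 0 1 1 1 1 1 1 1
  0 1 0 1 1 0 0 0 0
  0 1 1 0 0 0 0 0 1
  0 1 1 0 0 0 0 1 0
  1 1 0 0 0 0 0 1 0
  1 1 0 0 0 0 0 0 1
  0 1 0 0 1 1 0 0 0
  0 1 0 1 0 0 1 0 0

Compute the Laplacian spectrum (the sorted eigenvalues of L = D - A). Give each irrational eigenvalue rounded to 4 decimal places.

Reading degrees in the order [a, b, c, d, e, f, g, h, i] gives [3, 8, 3, 3, 3, 3, 3, 3, 3]; set D = diag(3, 8, 3, 3, 3, 3, 3, 3, 3) and form L = D - A. Diagonalising L (or applying a numerical eigensolver to the 9x9 matrix) gives the spectrum above. By the matrix-tree theorem the graph has (1/9) * product of the nonzero eigenvalues = 2205 spanning trees.

[0, 1.5858, 1.5858, 3, 3, 4.4142, 4.4142, 5, 9]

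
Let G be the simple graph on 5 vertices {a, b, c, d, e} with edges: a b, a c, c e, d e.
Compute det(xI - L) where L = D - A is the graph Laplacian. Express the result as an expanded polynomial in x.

x^5 - 8x^4 + 21x^3 - 20x^2 + 5x

Reading degrees in the order [a, b, c, d, e] gives [2, 1, 2, 1, 2]; set D = diag(2, 1, 2, 1, 2) and form L = D - A. Computing det(xI - L) by cofactor expansion (or equivalently via sum-over-permutations) gives x^5 - 8x^4 + 21x^3 - 20x^2 + 5x. Since p(0) = det(-L) = 0, x divides p(x).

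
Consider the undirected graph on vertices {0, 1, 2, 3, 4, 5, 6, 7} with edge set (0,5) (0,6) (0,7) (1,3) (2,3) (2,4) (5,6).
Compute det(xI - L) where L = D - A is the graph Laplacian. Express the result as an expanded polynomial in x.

x^8 - 14x^7 + 77x^6 - 210x^5 + 294x^4 - 196x^3 + 48x^2

Reading degrees in the order [0, 1, 2, 3, 4, 5, 6, 7] gives [3, 1, 2, 2, 1, 2, 2, 1]; set D = diag(3, 1, 2, 2, 1, 2, 2, 1) and form L = D - A. L has integer entries, so p(x) = det(xI - L) has integer coefficients. Expanding the determinant yields x^8 - 14x^7 + 77x^6 - 210x^5 + 294x^4 - 196x^3 + 48x^2. The constant term is 0 because L is singular (the all-ones vector lies in its kernel). The largest eigenvalue, 4, is at most the vertex count 8.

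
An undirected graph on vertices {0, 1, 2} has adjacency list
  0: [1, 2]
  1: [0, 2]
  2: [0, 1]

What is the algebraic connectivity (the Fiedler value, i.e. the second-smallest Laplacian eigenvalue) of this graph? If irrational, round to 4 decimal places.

With the vertex order [0, 1, 2], the degrees are [2, 2, 2], giving D = diag(2, 2, 2) and L = D - A. The sorted Laplacian eigenvalues are [0, 3, 3]; the algebraic connectivity is the second entry, 3. There is one zero in the spectrum, matching the 1 component.

3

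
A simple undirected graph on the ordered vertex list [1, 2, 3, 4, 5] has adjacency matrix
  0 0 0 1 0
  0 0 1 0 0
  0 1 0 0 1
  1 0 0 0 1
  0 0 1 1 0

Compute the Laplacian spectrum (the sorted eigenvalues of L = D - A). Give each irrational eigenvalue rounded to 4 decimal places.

[0, 0.3820, 1.3820, 2.6180, 3.6180]

With the vertex order [1, 2, 3, 4, 5], the degrees are [1, 1, 2, 2, 2], giving D = diag(1, 1, 2, 2, 2) and L = D - A. The multiplicity of 0 as a Laplacian eigenvalue equals the number of connected components. The single zero eigenvalue shows the graph is connected. By the matrix-tree theorem the graph has (1/5) * product of the nonzero eigenvalues = 1 spanning tree. There is one zero in the spectrum, matching the 1 component.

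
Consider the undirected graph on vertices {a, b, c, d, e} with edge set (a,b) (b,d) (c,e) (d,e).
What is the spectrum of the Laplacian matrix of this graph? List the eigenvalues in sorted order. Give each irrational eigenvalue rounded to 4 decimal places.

[0, 0.3820, 1.3820, 2.6180, 3.6180]

With the vertex order [a, b, c, d, e], the degrees are [1, 2, 1, 2, 2], giving D = diag(1, 2, 1, 2, 2) and L = D - A. The multiplicity of 0 as a Laplacian eigenvalue equals the number of connected components.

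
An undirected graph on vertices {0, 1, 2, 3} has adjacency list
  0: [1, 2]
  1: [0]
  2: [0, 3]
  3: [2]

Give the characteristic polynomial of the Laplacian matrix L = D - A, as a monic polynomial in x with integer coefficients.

x^4 - 6x^3 + 10x^2 - 4x

Reading degrees in the order [0, 1, 2, 3] gives [2, 1, 2, 1]; set D = diag(2, 1, 2, 1) and form L = D - A. Computing det(xI - L) by cofactor expansion (or equivalently via sum-over-permutations) gives x^4 - 6x^3 + 10x^2 - 4x. The coefficient of x^3 equals -trace(L) = -6, matching the sum of degrees. The eigenvalues sum to 6, which equals trace(L) = 2|E|. By the matrix-tree theorem the graph has (1/4) * product of the nonzero eigenvalues = 1 spanning tree.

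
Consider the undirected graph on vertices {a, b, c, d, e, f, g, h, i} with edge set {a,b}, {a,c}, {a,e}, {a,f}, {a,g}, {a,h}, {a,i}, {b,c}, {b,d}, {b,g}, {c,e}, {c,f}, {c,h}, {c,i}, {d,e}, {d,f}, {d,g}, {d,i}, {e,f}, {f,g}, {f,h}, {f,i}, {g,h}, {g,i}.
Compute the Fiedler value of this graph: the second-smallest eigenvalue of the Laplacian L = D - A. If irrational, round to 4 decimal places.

3.5764

Reading degrees in the order [a, b, c, d, e, f, g, h, i] gives [7, 4, 6, 5, 4, 7, 6, 4, 5]; set D = diag(7, 4, 6, 5, 4, 7, 6, 4, 5) and form L = D - A. The smallest Laplacian eigenvalue is always 0. The next one, lambda_2 = 3.5764, measures how hard the graph is to disconnect: larger values mean better connectivity. By the matrix-tree theorem the graph has (1/9) * product of the nonzero eigenvalues = 122861 spanning trees. The eigenvalues sum to 48, which equals trace(L) = 2|E|.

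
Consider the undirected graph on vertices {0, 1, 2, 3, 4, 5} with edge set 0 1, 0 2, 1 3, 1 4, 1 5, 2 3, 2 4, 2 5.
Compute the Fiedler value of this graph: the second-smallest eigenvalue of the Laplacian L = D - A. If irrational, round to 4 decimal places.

Each diagonal entry of L is the vertex degree and each off-diagonal entry is -1 where an edge is present, 0 otherwise; in the order [0, 1, 2, 3, 4, 5] the diagonal is [2, 4, 4, 2, 2, 2]. Computing the eigenvalues of L and sorting gives [0, 2, 2, 2, 4, 6]. The Fiedler value lambda_2 = 2 is strictly positive, so the graph is connected.

2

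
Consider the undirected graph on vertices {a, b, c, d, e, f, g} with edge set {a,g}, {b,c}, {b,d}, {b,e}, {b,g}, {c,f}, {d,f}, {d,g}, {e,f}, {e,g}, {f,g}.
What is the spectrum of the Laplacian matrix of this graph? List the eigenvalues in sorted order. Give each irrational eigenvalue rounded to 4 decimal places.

Each diagonal entry of L is the vertex degree and each off-diagonal entry is -1 where an edge is present, 0 otherwise; in the order [a, b, c, d, e, f, g] the diagonal is [1, 4, 2, 3, 3, 4, 5]. Diagonalising L (or applying a numerical eigensolver to the 7x7 matrix) gives the spectrum above. The single zero eigenvalue shows the graph is connected. By the matrix-tree theorem the graph has (1/7) * product of the nonzero eigenvalues = 120 spanning trees.

[0, 0.9275, 2.1187, 3, 4, 5.6573, 6.2965]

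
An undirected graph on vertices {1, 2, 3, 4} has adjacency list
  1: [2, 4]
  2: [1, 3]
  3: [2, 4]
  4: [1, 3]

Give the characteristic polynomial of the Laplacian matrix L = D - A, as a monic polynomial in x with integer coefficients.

x^4 - 8x^3 + 20x^2 - 16x

Reading degrees in the order [1, 2, 3, 4] gives [2, 2, 2, 2]; set D = diag(2, 2, 2, 2) and form L = D - A. The eigenvalues of L are [0, 2, 2, 4]; the characteristic polynomial is the product of (x - lambda_i), which multiplies out to x^4 - 8x^3 + 20x^2 - 16x. The coefficient of x^3 equals -trace(L) = -8, matching the sum of degrees. The largest eigenvalue, 4, is at most the vertex count 4. There is one zero in the spectrum, matching the 1 component.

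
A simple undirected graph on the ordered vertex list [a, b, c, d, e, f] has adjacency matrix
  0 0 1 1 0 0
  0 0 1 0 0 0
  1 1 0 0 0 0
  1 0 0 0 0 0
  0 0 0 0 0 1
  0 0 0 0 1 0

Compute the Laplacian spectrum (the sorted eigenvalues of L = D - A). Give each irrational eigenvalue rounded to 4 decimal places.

With the vertex order [a, b, c, d, e, f], the degrees are [2, 1, 2, 1, 1, 1], giving D = diag(2, 1, 2, 1, 1, 1) and L = D - A. The multiplicity of 0 as a Laplacian eigenvalue equals the number of connected components. The 2 zero eigenvalues correspond to the 2 connected components. The eigenvalues sum to 8, which equals trace(L) = 2|E|.

[0, 0, 0.5858, 2, 2, 3.4142]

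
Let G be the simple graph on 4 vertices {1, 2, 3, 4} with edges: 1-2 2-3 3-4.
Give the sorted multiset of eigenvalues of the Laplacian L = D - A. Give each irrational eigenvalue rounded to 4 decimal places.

[0, 0.5858, 2, 3.4142]

With the vertex order [1, 2, 3, 4], the degrees are [1, 2, 2, 1], giving D = diag(1, 2, 2, 1) and L = D - A. Since every row of L sums to 0, the all-ones vector is in the kernel and 0 is an eigenvalue. There is one zero in the spectrum, matching the 1 component. By the matrix-tree theorem the graph has (1/4) * product of the nonzero eigenvalues = 1 spanning tree.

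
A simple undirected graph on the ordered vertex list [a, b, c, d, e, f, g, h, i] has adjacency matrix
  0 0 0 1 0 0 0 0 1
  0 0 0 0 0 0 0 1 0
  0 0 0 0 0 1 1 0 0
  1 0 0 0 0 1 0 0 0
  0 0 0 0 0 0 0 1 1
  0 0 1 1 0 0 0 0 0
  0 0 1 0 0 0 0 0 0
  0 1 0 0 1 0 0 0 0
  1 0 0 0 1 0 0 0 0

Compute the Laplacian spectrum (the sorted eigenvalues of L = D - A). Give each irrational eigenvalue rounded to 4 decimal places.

[0, 0.1206, 0.4679, 1, 1.6527, 2.3473, 3, 3.5321, 3.8794]

With the vertex order [a, b, c, d, e, f, g, h, i], the degrees are [2, 1, 2, 2, 2, 2, 1, 2, 2], giving D = diag(2, 1, 2, 2, 2, 2, 1, 2, 2) and L = D - A. L is symmetric positive semidefinite, so every eigenvalue is real and nonnegative. The single zero eigenvalue shows the graph is connected. There is one zero in the spectrum, matching the 1 component. By the matrix-tree theorem the graph has (1/9) * product of the nonzero eigenvalues = 1 spanning tree.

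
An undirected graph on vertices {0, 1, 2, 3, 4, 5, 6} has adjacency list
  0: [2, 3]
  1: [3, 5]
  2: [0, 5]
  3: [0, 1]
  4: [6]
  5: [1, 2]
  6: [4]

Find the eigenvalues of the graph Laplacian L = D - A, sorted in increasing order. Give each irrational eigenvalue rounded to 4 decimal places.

With the vertex order [0, 1, 2, 3, 4, 5, 6], the degrees are [2, 2, 2, 2, 1, 2, 1], giving D = diag(2, 2, 2, 2, 1, 2, 1) and L = D - A. Diagonalising L (or applying a numerical eigensolver to the 7x7 matrix) gives the spectrum above. The 2 zero eigenvalues correspond to the 2 connected components. The largest eigenvalue, 3.6180, is at most the vertex count 7.

[0, 0, 1.3820, 1.3820, 2, 3.6180, 3.6180]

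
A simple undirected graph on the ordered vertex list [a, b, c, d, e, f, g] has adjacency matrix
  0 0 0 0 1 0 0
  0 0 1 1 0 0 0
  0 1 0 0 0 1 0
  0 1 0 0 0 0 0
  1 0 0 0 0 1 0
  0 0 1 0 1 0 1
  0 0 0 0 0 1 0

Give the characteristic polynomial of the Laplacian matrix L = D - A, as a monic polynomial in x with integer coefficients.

x^7 - 12x^6 + 54x^5 - 114x^4 + 115x^3 - 50x^2 + 7x

With the vertex order [a, b, c, d, e, f, g], the degrees are [1, 2, 2, 1, 2, 3, 1], giving D = diag(1, 2, 2, 1, 2, 3, 1) and L = D - A. L has integer entries, so p(x) = det(xI - L) has integer coefficients. Expanding the determinant yields x^7 - 12x^6 + 54x^5 - 114x^4 + 115x^3 - 50x^2 + 7x. Since p(0) = det(-L) = 0, x divides p(x). The eigenvalues sum to 12, which equals trace(L) = 2|E|. There is one zero in the spectrum, matching the 1 component.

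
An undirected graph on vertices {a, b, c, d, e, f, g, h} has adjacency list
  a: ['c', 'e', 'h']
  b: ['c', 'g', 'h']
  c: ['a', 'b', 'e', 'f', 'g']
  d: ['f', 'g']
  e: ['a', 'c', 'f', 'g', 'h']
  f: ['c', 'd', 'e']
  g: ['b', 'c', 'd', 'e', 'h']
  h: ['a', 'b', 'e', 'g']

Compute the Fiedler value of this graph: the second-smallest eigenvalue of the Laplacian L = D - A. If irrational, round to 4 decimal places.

1.5208

Each diagonal entry of L is the vertex degree and each off-diagonal entry is -1 where an edge is present, 0 otherwise; in the order [a, b, c, d, e, f, g, h] the diagonal is [3, 3, 5, 2, 5, 3, 5, 4]. Computing the eigenvalues of L and sorting gives [0, 1.5208, 2.5757, 3.2139, 4.4300, 4.9569, 6.4961, 6.8064]. The Fiedler value lambda_2 = 1.5208 is strictly positive, so the graph is connected. The largest eigenvalue, 6.8064, is at most the vertex count 8. By the matrix-tree theorem the graph has (1/8) * product of the nonzero eigenvalues = 1528 spanning trees.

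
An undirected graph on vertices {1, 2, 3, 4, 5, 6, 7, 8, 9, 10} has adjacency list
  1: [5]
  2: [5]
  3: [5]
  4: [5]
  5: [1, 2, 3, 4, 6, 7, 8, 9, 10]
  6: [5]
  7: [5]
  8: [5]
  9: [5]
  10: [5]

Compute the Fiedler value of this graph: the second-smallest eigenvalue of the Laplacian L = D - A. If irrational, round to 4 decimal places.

Each diagonal entry of L is the vertex degree and each off-diagonal entry is -1 where an edge is present, 0 otherwise; in the order [1, 2, 3, 4, 5, 6, 7, 8, 9, 10] the diagonal is [1, 1, 1, 1, 9, 1, 1, 1, 1, 1]. The smallest Laplacian eigenvalue is always 0. The next one, lambda_2 = 1, measures how hard the graph is to disconnect: larger values mean better connectivity.

1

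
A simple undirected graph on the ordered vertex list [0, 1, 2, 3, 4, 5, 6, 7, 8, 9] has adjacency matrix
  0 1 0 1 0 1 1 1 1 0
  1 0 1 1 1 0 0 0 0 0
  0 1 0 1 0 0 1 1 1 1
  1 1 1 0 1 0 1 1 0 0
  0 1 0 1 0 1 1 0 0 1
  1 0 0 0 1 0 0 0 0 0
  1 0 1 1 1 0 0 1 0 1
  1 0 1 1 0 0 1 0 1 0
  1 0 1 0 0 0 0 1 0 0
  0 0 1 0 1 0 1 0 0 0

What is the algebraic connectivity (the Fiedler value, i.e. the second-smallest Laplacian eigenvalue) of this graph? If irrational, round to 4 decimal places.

1.7772

Reading degrees in the order [0, 1, 2, 3, 4, 5, 6, 7, 8, 9] gives [6, 4, 6, 6, 5, 2, 6, 5, 3, 3]; set D = diag(6, 4, 6, 6, 5, 2, 6, 5, 3, 3) and form L = D - A. Computing the eigenvalues of L and sorting gives [0, 1.7772, 2.3247, 3.1951, 4.4468, 5.5419, 6.2451, 6.7658, 7.2747, 8.4287]. The Fiedler value lambda_2 = 1.7772 is strictly positive, so the graph is connected. There is one zero in the spectrum, matching the 1 component. The largest eigenvalue, 8.4287, is at most the vertex count 10.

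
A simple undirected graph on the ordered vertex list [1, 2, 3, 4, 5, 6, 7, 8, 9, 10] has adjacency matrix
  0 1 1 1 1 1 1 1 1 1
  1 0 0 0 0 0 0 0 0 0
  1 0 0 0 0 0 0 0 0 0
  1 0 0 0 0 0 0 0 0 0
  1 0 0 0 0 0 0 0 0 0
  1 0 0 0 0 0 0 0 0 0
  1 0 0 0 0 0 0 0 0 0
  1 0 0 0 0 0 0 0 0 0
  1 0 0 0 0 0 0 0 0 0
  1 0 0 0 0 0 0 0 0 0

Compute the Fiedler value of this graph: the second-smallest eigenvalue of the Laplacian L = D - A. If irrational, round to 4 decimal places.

1

With the vertex order [1, 2, 3, 4, 5, 6, 7, 8, 9, 10], the degrees are [9, 1, 1, 1, 1, 1, 1, 1, 1, 1], giving D = diag(9, 1, 1, 1, 1, 1, 1, 1, 1, 1) and L = D - A. The smallest Laplacian eigenvalue is always 0. The next one, lambda_2 = 1, measures how hard the graph is to disconnect: larger values mean better connectivity.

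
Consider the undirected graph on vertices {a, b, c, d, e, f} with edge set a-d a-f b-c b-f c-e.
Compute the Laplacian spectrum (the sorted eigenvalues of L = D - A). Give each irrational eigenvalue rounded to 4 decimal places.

Reading degrees in the order [a, b, c, d, e, f] gives [2, 2, 2, 1, 1, 2]; set D = diag(2, 2, 2, 1, 1, 2) and form L = D - A. L is symmetric positive semidefinite, so every eigenvalue is real and nonnegative. By the matrix-tree theorem the graph has (1/6) * product of the nonzero eigenvalues = 1 spanning tree.

[0, 0.2679, 1, 2, 3, 3.7321]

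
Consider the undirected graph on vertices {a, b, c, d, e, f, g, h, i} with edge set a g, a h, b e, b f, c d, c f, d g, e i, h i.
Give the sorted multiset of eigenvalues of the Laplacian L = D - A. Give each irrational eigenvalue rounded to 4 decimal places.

With the vertex order [a, b, c, d, e, f, g, h, i], the degrees are [2, 2, 2, 2, 2, 2, 2, 2, 2], giving D = diag(2, 2, 2, 2, 2, 2, 2, 2, 2) and L = D - A. The multiplicity of 0 as a Laplacian eigenvalue equals the number of connected components. By the matrix-tree theorem the graph has (1/9) * product of the nonzero eigenvalues = 9 spanning trees.

[0, 0.4679, 0.4679, 1.6527, 1.6527, 3, 3, 3.8794, 3.8794]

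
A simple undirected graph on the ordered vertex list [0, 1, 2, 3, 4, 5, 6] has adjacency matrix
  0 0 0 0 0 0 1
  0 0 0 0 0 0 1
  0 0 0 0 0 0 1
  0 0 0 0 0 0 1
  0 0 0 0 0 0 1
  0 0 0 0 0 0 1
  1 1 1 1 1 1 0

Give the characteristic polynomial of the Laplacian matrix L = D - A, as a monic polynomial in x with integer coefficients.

x^7 - 12x^6 + 45x^5 - 80x^4 + 75x^3 - 36x^2 + 7x

Reading degrees in the order [0, 1, 2, 3, 4, 5, 6] gives [1, 1, 1, 1, 1, 1, 6]; set D = diag(1, 1, 1, 1, 1, 1, 6) and form L = D - A. L has integer entries, so p(x) = det(xI - L) has integer coefficients. Expanding the determinant yields x^7 - 12x^6 + 45x^5 - 80x^4 + 75x^3 - 36x^2 + 7x. The constant term is 0 because L is singular (the all-ones vector lies in its kernel).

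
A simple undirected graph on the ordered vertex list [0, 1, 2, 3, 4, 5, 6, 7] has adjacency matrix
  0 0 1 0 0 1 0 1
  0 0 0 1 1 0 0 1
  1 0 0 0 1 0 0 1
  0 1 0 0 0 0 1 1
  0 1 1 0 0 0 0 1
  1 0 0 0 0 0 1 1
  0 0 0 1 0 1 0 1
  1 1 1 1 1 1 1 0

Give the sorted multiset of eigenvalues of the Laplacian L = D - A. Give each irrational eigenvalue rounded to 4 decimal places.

Reading degrees in the order [0, 1, 2, 3, 4, 5, 6, 7] gives [3, 3, 3, 3, 3, 3, 3, 7]; set D = diag(3, 3, 3, 3, 3, 3, 3, 7) and form L = D - A. L is symmetric positive semidefinite, so every eigenvalue is real and nonnegative. The single zero eigenvalue shows the graph is connected.

[0, 1.7530, 1.7530, 3.4450, 3.4450, 4.8019, 4.8019, 8]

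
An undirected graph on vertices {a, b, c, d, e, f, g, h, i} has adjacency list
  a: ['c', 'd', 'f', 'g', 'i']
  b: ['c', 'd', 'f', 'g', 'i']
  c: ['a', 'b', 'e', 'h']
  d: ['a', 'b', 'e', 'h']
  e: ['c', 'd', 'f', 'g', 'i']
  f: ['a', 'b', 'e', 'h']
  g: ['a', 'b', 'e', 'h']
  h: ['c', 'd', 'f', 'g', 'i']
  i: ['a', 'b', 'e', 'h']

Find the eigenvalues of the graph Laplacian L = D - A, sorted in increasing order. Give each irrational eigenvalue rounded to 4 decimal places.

[0, 4, 4, 4, 4, 5, 5, 5, 9]

Reading degrees in the order [a, b, c, d, e, f, g, h, i] gives [5, 5, 4, 4, 5, 4, 4, 5, 4]; set D = diag(5, 5, 4, 4, 5, 4, 4, 5, 4) and form L = D - A. The multiplicity of 0 as a Laplacian eigenvalue equals the number of connected components. The eigenvalues sum to 40, which equals trace(L) = 2|E|.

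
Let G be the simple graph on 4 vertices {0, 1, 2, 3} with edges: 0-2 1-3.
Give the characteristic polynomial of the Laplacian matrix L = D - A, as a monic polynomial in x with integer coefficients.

Reading degrees in the order [0, 1, 2, 3] gives [1, 1, 1, 1]; set D = diag(1, 1, 1, 1) and form L = D - A. L has integer entries, so p(x) = det(xI - L) has integer coefficients. Expanding the determinant yields x^4 - 4x^3 + 4x^2. Since p(0) = det(-L) = 0, x divides p(x). There are 2 zeros in the spectrum, matching the 2 components.

x^4 - 4x^3 + 4x^2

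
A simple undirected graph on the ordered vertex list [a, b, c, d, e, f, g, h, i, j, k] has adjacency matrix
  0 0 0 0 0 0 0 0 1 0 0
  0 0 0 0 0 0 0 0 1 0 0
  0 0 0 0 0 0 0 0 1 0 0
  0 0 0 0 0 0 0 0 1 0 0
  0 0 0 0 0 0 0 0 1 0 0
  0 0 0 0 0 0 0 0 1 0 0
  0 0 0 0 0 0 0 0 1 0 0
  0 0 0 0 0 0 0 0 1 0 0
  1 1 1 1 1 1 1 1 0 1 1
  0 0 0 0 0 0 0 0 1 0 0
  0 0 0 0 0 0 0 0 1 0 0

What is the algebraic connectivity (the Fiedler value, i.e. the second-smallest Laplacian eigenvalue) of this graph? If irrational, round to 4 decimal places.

1

Reading degrees in the order [a, b, c, d, e, f, g, h, i, j, k] gives [1, 1, 1, 1, 1, 1, 1, 1, 10, 1, 1]; set D = diag(1, 1, 1, 1, 1, 1, 1, 1, 10, 1, 1) and form L = D - A. Computing the eigenvalues of L and sorting gives [0, 1, 1, 1, 1, 1, 1, 1, 1, 1, 11]. The Fiedler value lambda_2 = 1 is strictly positive, so the graph is connected. The largest eigenvalue, 11, is at most the vertex count 11.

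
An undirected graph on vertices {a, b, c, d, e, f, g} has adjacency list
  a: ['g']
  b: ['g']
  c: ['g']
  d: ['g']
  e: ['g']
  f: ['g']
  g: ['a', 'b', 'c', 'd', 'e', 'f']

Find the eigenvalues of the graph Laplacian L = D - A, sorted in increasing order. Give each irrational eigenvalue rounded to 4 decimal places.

With the vertex order [a, b, c, d, e, f, g], the degrees are [1, 1, 1, 1, 1, 1, 6], giving D = diag(1, 1, 1, 1, 1, 1, 6) and L = D - A. Diagonalising L (or applying a numerical eigensolver to the 7x7 matrix) gives the spectrum above. The largest eigenvalue, 7, is at most the vertex count 7. The eigenvalues sum to 12, which equals trace(L) = 2|E|.

[0, 1, 1, 1, 1, 1, 7]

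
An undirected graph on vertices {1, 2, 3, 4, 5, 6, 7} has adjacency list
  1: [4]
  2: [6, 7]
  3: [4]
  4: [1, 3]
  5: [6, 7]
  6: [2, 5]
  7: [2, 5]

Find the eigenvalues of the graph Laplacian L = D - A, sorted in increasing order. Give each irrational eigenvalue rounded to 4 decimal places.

With the vertex order [1, 2, 3, 4, 5, 6, 7], the degrees are [1, 2, 1, 2, 2, 2, 2], giving D = diag(1, 2, 1, 2, 2, 2, 2) and L = D - A. The multiplicity of 0 as a Laplacian eigenvalue equals the number of connected components. The 2 zero eigenvalues correspond to the 2 connected components. The eigenvalues sum to 12, which equals trace(L) = 2|E|.

[0, 0, 1, 2, 2, 3, 4]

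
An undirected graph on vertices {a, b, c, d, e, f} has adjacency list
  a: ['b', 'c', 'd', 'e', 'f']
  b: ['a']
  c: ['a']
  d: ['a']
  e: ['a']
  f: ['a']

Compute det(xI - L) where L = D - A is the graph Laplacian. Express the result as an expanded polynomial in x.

Reading degrees in the order [a, b, c, d, e, f] gives [5, 1, 1, 1, 1, 1]; set D = diag(5, 1, 1, 1, 1, 1) and form L = D - A. The eigenvalues of L are [0, 1, 1, 1, 1, 6]; the characteristic polynomial is the product of (x - lambda_i), which multiplies out to x^6 - 10x^5 + 30x^4 - 40x^3 + 25x^2 - 6x. Since p(0) = det(-L) = 0, x divides p(x).

x^6 - 10x^5 + 30x^4 - 40x^3 + 25x^2 - 6x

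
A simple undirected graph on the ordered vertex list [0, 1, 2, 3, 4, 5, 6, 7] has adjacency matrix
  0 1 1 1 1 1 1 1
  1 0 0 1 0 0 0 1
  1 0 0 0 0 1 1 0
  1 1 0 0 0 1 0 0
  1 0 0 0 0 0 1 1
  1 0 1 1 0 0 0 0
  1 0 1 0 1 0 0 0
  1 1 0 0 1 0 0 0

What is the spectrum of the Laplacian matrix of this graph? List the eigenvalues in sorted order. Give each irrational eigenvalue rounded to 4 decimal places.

Reading degrees in the order [0, 1, 2, 3, 4, 5, 6, 7] gives [7, 3, 3, 3, 3, 3, 3, 3]; set D = diag(7, 3, 3, 3, 3, 3, 3, 3) and form L = D - A. The multiplicity of 0 as a Laplacian eigenvalue equals the number of connected components. The eigenvalues sum to 28, which equals trace(L) = 2|E|. There is one zero in the spectrum, matching the 1 component.

[0, 1.7530, 1.7530, 3.4450, 3.4450, 4.8019, 4.8019, 8]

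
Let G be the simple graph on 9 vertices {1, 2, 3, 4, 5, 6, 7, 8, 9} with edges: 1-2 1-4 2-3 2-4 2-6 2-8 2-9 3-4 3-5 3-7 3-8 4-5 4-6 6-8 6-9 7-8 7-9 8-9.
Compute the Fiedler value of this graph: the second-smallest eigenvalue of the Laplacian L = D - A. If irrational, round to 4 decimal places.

Reading degrees in the order [1, 2, 3, 4, 5, 6, 7, 8, 9] gives [2, 6, 5, 5, 2, 4, 3, 5, 4]; set D = diag(2, 6, 5, 5, 2, 4, 3, 5, 4) and form L = D - A. The sorted Laplacian eigenvalues are [0, 1.5303, 1.7453, 3.0857, 4.4954, 5.2361, 5.7146, 6.8799, 7.3127]; the algebraic connectivity is the second entry, 1.5303. There is one zero in the spectrum, matching the 1 component. By the matrix-tree theorem the graph has (1/9) * product of the nonzero eigenvalues = 6197 spanning trees.

1.5303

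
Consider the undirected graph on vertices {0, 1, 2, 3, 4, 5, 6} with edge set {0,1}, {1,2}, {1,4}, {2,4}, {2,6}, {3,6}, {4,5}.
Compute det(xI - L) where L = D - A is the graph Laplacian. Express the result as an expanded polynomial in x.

x^7 - 14x^6 + 74x^5 - 184x^4 + 220x^3 - 116x^2 + 21x

Each diagonal entry of L is the vertex degree and each off-diagonal entry is -1 where an edge is present, 0 otherwise; in the order [0, 1, 2, 3, 4, 5, 6] the diagonal is [1, 3, 3, 1, 3, 1, 2]. Computing det(xI - L) by cofactor expansion (or equivalently via sum-over-permutations) gives x^7 - 14x^6 + 74x^5 - 184x^4 + 220x^3 - 116x^2 + 21x. The constant term is 0 because L is singular (the all-ones vector lies in its kernel). By the matrix-tree theorem the graph has (1/7) * product of the nonzero eigenvalues = 3 spanning trees.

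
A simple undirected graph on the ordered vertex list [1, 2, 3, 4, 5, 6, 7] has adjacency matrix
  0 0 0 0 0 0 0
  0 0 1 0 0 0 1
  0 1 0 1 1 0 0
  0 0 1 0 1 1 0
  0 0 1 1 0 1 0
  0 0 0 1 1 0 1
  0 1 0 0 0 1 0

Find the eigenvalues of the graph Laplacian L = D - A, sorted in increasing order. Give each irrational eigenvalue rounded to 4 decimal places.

[0, 0, 1.2679, 2, 4, 4, 4.7321]

Each diagonal entry of L is the vertex degree and each off-diagonal entry is -1 where an edge is present, 0 otherwise; in the order [1, 2, 3, 4, 5, 6, 7] the diagonal is [0, 2, 3, 3, 3, 3, 2]. Diagonalising L (or applying a numerical eigensolver to the 7x7 matrix) gives the spectrum above. The 2 zero eigenvalues correspond to the 2 connected components. The eigenvalues sum to 16, which equals trace(L) = 2|E|. The largest eigenvalue, 4.7321, is at most the vertex count 7.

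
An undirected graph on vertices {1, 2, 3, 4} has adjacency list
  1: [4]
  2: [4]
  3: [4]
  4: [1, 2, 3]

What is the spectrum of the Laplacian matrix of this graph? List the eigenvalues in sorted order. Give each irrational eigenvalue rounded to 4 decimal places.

[0, 1, 1, 4]

Each diagonal entry of L is the vertex degree and each off-diagonal entry is -1 where an edge is present, 0 otherwise; in the order [1, 2, 3, 4] the diagonal is [1, 1, 1, 3]. L is symmetric positive semidefinite, so every eigenvalue is real and nonnegative. The single zero eigenvalue shows the graph is connected. By the matrix-tree theorem the graph has (1/4) * product of the nonzero eigenvalues = 1 spanning tree.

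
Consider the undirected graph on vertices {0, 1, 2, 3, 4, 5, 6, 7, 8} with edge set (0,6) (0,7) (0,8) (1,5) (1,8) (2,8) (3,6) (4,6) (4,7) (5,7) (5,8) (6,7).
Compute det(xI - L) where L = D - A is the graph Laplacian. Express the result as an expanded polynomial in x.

x^9 - 24x^8 + 238x^7 - 1262x^6 + 3871x^5 - 6946x^4 + 7026x^3 - 3616x^2 + 711x

With the vertex order [0, 1, 2, 3, 4, 5, 6, 7, 8], the degrees are [3, 2, 1, 1, 2, 3, 4, 4, 4], giving D = diag(3, 2, 1, 1, 2, 3, 4, 4, 4) and L = D - A. Computing det(xI - L) by cofactor expansion (or equivalently via sum-over-permutations) gives x^9 - 24x^8 + 238x^7 - 1262x^6 + 3871x^5 - 6946x^4 + 7026x^3 - 3616x^2 + 711x. The constant term is 0 because L is singular (the all-ones vector lies in its kernel). The largest eigenvalue, 5.7210, is at most the vertex count 9.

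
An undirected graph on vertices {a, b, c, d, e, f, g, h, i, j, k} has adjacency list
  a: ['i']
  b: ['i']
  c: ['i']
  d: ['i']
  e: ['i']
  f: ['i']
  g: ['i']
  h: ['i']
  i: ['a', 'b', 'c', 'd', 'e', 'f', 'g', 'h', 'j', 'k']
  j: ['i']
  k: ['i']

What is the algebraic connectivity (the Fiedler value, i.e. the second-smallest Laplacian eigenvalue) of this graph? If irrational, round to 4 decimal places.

1

Reading degrees in the order [a, b, c, d, e, f, g, h, i, j, k] gives [1, 1, 1, 1, 1, 1, 1, 1, 10, 1, 1]; set D = diag(1, 1, 1, 1, 1, 1, 1, 1, 10, 1, 1) and form L = D - A. Computing the eigenvalues of L and sorting gives [0, 1, 1, 1, 1, 1, 1, 1, 1, 1, 11]. The Fiedler value lambda_2 = 1 is strictly positive, so the graph is connected.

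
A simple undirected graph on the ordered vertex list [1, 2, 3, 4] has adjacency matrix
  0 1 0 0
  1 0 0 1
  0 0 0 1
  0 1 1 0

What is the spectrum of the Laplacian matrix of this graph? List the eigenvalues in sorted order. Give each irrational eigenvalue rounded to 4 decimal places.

Reading degrees in the order [1, 2, 3, 4] gives [1, 2, 1, 2]; set D = diag(1, 2, 1, 2) and form L = D - A. L is symmetric positive semidefinite, so every eigenvalue is real and nonnegative. The largest eigenvalue, 3.4142, is at most the vertex count 4. There is one zero in the spectrum, matching the 1 component.

[0, 0.5858, 2, 3.4142]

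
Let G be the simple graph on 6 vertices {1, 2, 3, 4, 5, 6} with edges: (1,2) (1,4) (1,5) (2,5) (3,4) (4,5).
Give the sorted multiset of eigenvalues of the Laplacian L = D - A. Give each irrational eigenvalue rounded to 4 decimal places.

[0, 0, 0.8299, 2.6889, 4, 4.4812]

Reading degrees in the order [1, 2, 3, 4, 5, 6] gives [3, 2, 1, 3, 3, 0]; set D = diag(3, 2, 1, 3, 3, 0) and form L = D - A. L is symmetric positive semidefinite, so every eigenvalue is real and nonnegative. The 2 zero eigenvalues correspond to the 2 connected components. There are 2 zeros in the spectrum, matching the 2 components. The eigenvalues sum to 12, which equals trace(L) = 2|E|.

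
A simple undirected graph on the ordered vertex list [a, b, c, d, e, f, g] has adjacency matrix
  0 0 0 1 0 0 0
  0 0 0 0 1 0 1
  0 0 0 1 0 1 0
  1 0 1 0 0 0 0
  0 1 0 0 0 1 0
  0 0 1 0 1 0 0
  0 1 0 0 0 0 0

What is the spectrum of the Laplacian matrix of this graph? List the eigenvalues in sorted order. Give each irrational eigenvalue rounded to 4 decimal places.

Reading degrees in the order [a, b, c, d, e, f, g] gives [1, 2, 2, 2, 2, 2, 1]; set D = diag(1, 2, 2, 2, 2, 2, 1) and form L = D - A. The multiplicity of 0 as a Laplacian eigenvalue equals the number of connected components. The single zero eigenvalue shows the graph is connected. The eigenvalues sum to 12, which equals trace(L) = 2|E|.

[0, 0.1981, 0.7530, 1.5550, 2.4450, 3.2470, 3.8019]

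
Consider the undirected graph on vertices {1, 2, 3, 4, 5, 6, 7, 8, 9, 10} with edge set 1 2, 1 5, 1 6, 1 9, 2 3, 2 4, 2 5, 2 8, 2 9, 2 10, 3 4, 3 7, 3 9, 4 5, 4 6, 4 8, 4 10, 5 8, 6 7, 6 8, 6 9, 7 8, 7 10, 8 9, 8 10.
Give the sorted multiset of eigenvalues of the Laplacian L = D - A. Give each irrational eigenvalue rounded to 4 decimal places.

[0, 2.7071, 3.4469, 3.9089, 4.6355, 5.1384, 5.8874, 7.5509, 8.1616, 8.5634]

Each diagonal entry of L is the vertex degree and each off-diagonal entry is -1 where an edge is present, 0 otherwise; in the order [1, 2, 3, 4, 5, 6, 7, 8, 9, 10] the diagonal is [4, 7, 4, 6, 4, 5, 4, 7, 5, 4]. Diagonalising L (or applying a numerical eigensolver to the 10x10 matrix) gives the spectrum above. The eigenvalues sum to 50, which equals trace(L) = 2|E|.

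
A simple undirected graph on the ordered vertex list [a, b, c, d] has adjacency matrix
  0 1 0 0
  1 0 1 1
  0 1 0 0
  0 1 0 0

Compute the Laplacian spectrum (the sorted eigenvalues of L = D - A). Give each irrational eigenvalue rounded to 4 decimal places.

With the vertex order [a, b, c, d], the degrees are [1, 3, 1, 1], giving D = diag(1, 3, 1, 1) and L = D - A. The multiplicity of 0 as a Laplacian eigenvalue equals the number of connected components. The largest eigenvalue, 4, is at most the vertex count 4. The eigenvalues sum to 6, which equals trace(L) = 2|E|.

[0, 1, 1, 4]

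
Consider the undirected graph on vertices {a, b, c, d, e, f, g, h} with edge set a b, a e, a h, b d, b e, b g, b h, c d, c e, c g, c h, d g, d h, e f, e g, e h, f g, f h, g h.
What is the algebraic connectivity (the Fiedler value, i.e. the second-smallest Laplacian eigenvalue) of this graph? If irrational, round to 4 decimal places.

Each diagonal entry of L is the vertex degree and each off-diagonal entry is -1 where an edge is present, 0 otherwise; in the order [a, b, c, d, e, f, g, h] the diagonal is [3, 5, 4, 4, 6, 3, 6, 7]. The smallest Laplacian eigenvalue is always 0. The next one, lambda_2 = 2.6872, measures how hard the graph is to disconnect: larger values mean better connectivity. The largest eigenvalue, 8, is at most the vertex count 8.

2.6872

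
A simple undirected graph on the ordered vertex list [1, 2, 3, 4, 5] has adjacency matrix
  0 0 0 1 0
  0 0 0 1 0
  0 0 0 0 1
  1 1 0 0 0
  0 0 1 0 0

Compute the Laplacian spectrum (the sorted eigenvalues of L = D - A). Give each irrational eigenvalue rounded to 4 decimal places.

Reading degrees in the order [1, 2, 3, 4, 5] gives [1, 1, 1, 2, 1]; set D = diag(1, 1, 1, 2, 1) and form L = D - A. L is symmetric positive semidefinite, so every eigenvalue is real and nonnegative. The 2 zero eigenvalues correspond to the 2 connected components. The largest eigenvalue, 3, is at most the vertex count 5.

[0, 0, 1, 2, 3]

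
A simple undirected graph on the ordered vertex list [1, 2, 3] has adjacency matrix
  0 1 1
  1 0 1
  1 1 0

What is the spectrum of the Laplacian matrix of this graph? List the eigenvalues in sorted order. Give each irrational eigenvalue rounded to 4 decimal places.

With the vertex order [1, 2, 3], the degrees are [2, 2, 2], giving D = diag(2, 2, 2) and L = D - A. The multiplicity of 0 as a Laplacian eigenvalue equals the number of connected components. The single zero eigenvalue shows the graph is connected.

[0, 3, 3]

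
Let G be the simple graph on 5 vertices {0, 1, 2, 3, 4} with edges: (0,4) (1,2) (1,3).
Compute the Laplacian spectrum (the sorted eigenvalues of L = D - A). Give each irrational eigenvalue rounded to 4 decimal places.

[0, 0, 1, 2, 3]

Reading degrees in the order [0, 1, 2, 3, 4] gives [1, 2, 1, 1, 1]; set D = diag(1, 2, 1, 1, 1) and form L = D - A. Since every row of L sums to 0, the all-ones vector is in the kernel and 0 is an eigenvalue. The 2 zero eigenvalues correspond to the 2 connected components. The eigenvalues sum to 6, which equals trace(L) = 2|E|.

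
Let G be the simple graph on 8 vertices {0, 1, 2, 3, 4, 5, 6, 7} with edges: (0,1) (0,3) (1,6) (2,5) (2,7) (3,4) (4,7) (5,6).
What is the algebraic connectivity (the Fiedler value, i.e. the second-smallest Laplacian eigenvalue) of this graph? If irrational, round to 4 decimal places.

0.5858

Reading degrees in the order [0, 1, 2, 3, 4, 5, 6, 7] gives [2, 2, 2, 2, 2, 2, 2, 2]; set D = diag(2, 2, 2, 2, 2, 2, 2, 2) and form L = D - A. Computing the eigenvalues of L and sorting gives [0, 0.5858, 0.5858, 2, 2, 3.4142, 3.4142, 4]. The Fiedler value lambda_2 = 0.5858 is strictly positive, so the graph is connected.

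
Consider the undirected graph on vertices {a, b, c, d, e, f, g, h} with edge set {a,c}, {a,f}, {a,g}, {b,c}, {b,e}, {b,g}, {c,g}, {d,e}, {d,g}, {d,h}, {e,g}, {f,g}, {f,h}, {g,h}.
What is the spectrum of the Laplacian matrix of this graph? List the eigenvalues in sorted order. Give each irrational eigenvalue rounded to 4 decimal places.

Reading degrees in the order [a, b, c, d, e, f, g, h] gives [3, 3, 3, 3, 3, 3, 7, 3]; set D = diag(3, 3, 3, 3, 3, 3, 7, 3) and form L = D - A. L is symmetric positive semidefinite, so every eigenvalue is real and nonnegative. There is one zero in the spectrum, matching the 1 component.

[0, 1.7530, 1.7530, 3.4450, 3.4450, 4.8019, 4.8019, 8]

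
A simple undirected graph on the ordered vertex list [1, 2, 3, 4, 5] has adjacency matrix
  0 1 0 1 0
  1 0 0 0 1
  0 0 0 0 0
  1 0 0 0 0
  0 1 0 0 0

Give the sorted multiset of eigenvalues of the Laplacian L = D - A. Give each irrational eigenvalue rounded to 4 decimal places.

With the vertex order [1, 2, 3, 4, 5], the degrees are [2, 2, 0, 1, 1], giving D = diag(2, 2, 0, 1, 1) and L = D - A. The multiplicity of 0 as a Laplacian eigenvalue equals the number of connected components. The 2 zero eigenvalues correspond to the 2 connected components. There are 2 zeros in the spectrum, matching the 2 components.

[0, 0, 0.5858, 2, 3.4142]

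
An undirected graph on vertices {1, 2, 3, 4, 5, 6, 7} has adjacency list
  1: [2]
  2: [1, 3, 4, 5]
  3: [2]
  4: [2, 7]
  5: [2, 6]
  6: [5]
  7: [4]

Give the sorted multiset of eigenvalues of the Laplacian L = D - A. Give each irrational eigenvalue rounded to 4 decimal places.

[0, 0.3820, 0.6086, 1, 2.2271, 2.6180, 5.1642]

Each diagonal entry of L is the vertex degree and each off-diagonal entry is -1 where an edge is present, 0 otherwise; in the order [1, 2, 3, 4, 5, 6, 7] the diagonal is [1, 4, 1, 2, 2, 1, 1]. Since every row of L sums to 0, the all-ones vector is in the kernel and 0 is an eigenvalue. The single zero eigenvalue shows the graph is connected. By the matrix-tree theorem the graph has (1/7) * product of the nonzero eigenvalues = 1 spanning tree.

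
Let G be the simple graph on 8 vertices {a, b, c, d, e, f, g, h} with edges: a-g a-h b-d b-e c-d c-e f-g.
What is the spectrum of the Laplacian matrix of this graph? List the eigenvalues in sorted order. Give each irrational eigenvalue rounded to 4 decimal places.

[0, 0, 0.5858, 2, 2, 2, 3.4142, 4]

With the vertex order [a, b, c, d, e, f, g, h], the degrees are [2, 2, 2, 2, 2, 1, 2, 1], giving D = diag(2, 2, 2, 2, 2, 1, 2, 1) and L = D - A. Since every row of L sums to 0, the all-ones vector is in the kernel and 0 is an eigenvalue. The 2 zero eigenvalues correspond to the 2 connected components. There are 2 zeros in the spectrum, matching the 2 components. The largest eigenvalue, 4, is at most the vertex count 8.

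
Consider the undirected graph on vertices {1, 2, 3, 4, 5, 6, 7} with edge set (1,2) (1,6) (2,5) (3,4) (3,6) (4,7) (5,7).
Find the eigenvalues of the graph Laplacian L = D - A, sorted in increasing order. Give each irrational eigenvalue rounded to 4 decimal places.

With the vertex order [1, 2, 3, 4, 5, 6, 7], the degrees are [2, 2, 2, 2, 2, 2, 2], giving D = diag(2, 2, 2, 2, 2, 2, 2) and L = D - A. Since every row of L sums to 0, the all-ones vector is in the kernel and 0 is an eigenvalue.

[0, 0.7530, 0.7530, 2.4450, 2.4450, 3.8019, 3.8019]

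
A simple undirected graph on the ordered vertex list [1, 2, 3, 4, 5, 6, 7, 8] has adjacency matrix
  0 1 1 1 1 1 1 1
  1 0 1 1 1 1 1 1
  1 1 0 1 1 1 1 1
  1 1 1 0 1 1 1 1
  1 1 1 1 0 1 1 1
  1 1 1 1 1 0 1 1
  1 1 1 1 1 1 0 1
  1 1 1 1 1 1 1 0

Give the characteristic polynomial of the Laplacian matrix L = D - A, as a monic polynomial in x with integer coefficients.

x^8 - 56x^7 + 1344x^6 - 17920x^5 + 143360x^4 - 688128x^3 + 1835008x^2 - 2097152x

With the vertex order [1, 2, 3, 4, 5, 6, 7, 8], the degrees are [7, 7, 7, 7, 7, 7, 7, 7], giving D = diag(7, 7, 7, 7, 7, 7, 7, 7) and L = D - A. L has integer entries, so p(x) = det(xI - L) has integer coefficients. Expanding the determinant yields x^8 - 56x^7 + 1344x^6 - 17920x^5 + 143360x^4 - 688128x^3 + 1835008x^2 - 2097152x. The constant term is 0 because L is singular (the all-ones vector lies in its kernel). The eigenvalues sum to 56, which equals trace(L) = 2|E|. There is one zero in the spectrum, matching the 1 component.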